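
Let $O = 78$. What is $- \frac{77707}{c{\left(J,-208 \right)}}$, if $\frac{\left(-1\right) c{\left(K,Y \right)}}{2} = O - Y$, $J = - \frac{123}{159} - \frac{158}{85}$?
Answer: $\frac{77707}{572} \approx 135.85$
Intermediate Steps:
$J = - \frac{11859}{4505}$ ($J = \left(-123\right) \frac{1}{159} - \frac{158}{85} = - \frac{41}{53} - \frac{158}{85} = - \frac{11859}{4505} \approx -2.6324$)
$c{\left(K,Y \right)} = -156 + 2 Y$ ($c{\left(K,Y \right)} = - 2 \left(78 - Y\right) = -156 + 2 Y$)
$- \frac{77707}{c{\left(J,-208 \right)}} = - \frac{77707}{-156 + 2 \left(-208\right)} = - \frac{77707}{-156 - 416} = - \frac{77707}{-572} = \left(-77707\right) \left(- \frac{1}{572}\right) = \frac{77707}{572}$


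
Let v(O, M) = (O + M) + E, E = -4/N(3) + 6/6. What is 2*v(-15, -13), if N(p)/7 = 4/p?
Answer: -384/7 ≈ -54.857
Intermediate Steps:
N(p) = 28/p (N(p) = 7*(4/p) = 28/p)
E = 4/7 (E = -4/(28/3) + 6/6 = -4/(28*(1/3)) + 6*(1/6) = -4/28/3 + 1 = -4*3/28 + 1 = -3/7 + 1 = 4/7 ≈ 0.57143)
v(O, M) = 4/7 + M + O (v(O, M) = (O + M) + 4/7 = (M + O) + 4/7 = 4/7 + M + O)
2*v(-15, -13) = 2*(4/7 - 13 - 15) = 2*(-192/7) = -384/7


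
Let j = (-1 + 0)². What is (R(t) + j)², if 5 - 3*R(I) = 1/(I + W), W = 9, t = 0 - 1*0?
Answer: 5041/729 ≈ 6.9150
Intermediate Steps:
t = 0 (t = 0 + 0 = 0)
R(I) = 5/3 - 1/(3*(9 + I)) (R(I) = 5/3 - 1/(3*(I + 9)) = 5/3 - 1/(3*(9 + I)))
j = 1 (j = (-1)² = 1)
(R(t) + j)² = ((44 + 5*0)/(3*(9 + 0)) + 1)² = ((⅓)*(44 + 0)/9 + 1)² = ((⅓)*(⅑)*44 + 1)² = (44/27 + 1)² = (71/27)² = 5041/729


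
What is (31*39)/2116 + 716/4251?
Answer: 6654515/8995116 ≈ 0.73979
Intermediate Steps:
(31*39)/2116 + 716/4251 = 1209*(1/2116) + 716*(1/4251) = 1209/2116 + 716/4251 = 6654515/8995116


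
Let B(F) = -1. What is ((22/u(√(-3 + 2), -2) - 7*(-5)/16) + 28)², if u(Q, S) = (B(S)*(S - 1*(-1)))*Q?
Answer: 109385/256 - 5313*I/4 ≈ 427.29 - 1328.3*I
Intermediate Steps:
u(Q, S) = Q*(-1 - S) (u(Q, S) = (-(S - 1*(-1)))*Q = (-(S + 1))*Q = (-(1 + S))*Q = (-1 - S)*Q = Q*(-1 - S))
((22/u(√(-3 + 2), -2) - 7*(-5)/16) + 28)² = ((22/((-√(-3 + 2)*(1 - 2))) - 7*(-5)/16) + 28)² = ((22/((-1*√(-1)*(-1))) + 35*(1/16)) + 28)² = ((22/((-1*I*(-1))) + 35/16) + 28)² = ((22/I + 35/16) + 28)² = ((22*(-I) + 35/16) + 28)² = ((-22*I + 35/16) + 28)² = ((35/16 - 22*I) + 28)² = (483/16 - 22*I)²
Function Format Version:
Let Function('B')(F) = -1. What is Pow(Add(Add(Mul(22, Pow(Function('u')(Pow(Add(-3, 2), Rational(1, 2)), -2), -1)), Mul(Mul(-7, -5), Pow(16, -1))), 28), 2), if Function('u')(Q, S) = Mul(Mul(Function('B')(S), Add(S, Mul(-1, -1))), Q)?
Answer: Add(Rational(109385, 256), Mul(Rational(-5313, 4), I)) ≈ Add(427.29, Mul(-1328.3, I))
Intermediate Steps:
Function('u')(Q, S) = Mul(Q, Add(-1, Mul(-1, S))) (Function('u')(Q, S) = Mul(Mul(-1, Add(S, Mul(-1, -1))), Q) = Mul(Mul(-1, Add(S, 1)), Q) = Mul(Mul(-1, Add(1, S)), Q) = Mul(Add(-1, Mul(-1, S)), Q) = Mul(Q, Add(-1, Mul(-1, S))))
Pow(Add(Add(Mul(22, Pow(Function('u')(Pow(Add(-3, 2), Rational(1, 2)), -2), -1)), Mul(Mul(-7, -5), Pow(16, -1))), 28), 2) = Pow(Add(Add(Mul(22, Pow(Mul(-1, Pow(Add(-3, 2), Rational(1, 2)), Add(1, -2)), -1)), Mul(Mul(-7, -5), Pow(16, -1))), 28), 2) = Pow(Add(Add(Mul(22, Pow(Mul(-1, Pow(-1, Rational(1, 2)), -1), -1)), Mul(35, Rational(1, 16))), 28), 2) = Pow(Add(Add(Mul(22, Pow(Mul(-1, I, -1), -1)), Rational(35, 16)), 28), 2) = Pow(Add(Add(Mul(22, Pow(I, -1)), Rational(35, 16)), 28), 2) = Pow(Add(Add(Mul(22, Mul(-1, I)), Rational(35, 16)), 28), 2) = Pow(Add(Add(Mul(-22, I), Rational(35, 16)), 28), 2) = Pow(Add(Add(Rational(35, 16), Mul(-22, I)), 28), 2) = Pow(Add(Rational(483, 16), Mul(-22, I)), 2)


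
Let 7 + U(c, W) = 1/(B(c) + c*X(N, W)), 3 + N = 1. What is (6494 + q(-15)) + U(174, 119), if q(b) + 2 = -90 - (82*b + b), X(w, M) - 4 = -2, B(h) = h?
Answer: 3988081/522 ≈ 7640.0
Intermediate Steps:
N = -2 (N = -3 + 1 = -2)
X(w, M) = 2 (X(w, M) = 4 - 2 = 2)
q(b) = -92 - 83*b (q(b) = -2 + (-90 - (82*b + b)) = -2 + (-90 - 83*b) = -92 - 83*b)
U(c, W) = -7 + 1/(3*c) (U(c, W) = -7 + 1/(c + c*2) = -7 + 1/(c + 2*c) = -7 + 1/(3*c))
(6494 + q(-15)) + U(174, 119) = (6494 + (-92 - 83*(-15))) + (-7 + (1/3)/174) = (6494 + (-92 + 1245)) + (-7 + (1/3)*(1/174)) = (6494 + 1153) + (-7 + 1/522) = 7647 - 3653/522 = 3988081/522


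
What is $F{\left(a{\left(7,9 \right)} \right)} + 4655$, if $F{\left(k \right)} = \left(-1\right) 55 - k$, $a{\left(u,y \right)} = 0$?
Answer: $4600$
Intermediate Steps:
$F{\left(k \right)} = -55 - k$
$F{\left(a{\left(7,9 \right)} \right)} + 4655 = \left(-55 - 0\right) + 4655 = \left(-55 + 0\right) + 4655 = -55 + 4655 = 4600$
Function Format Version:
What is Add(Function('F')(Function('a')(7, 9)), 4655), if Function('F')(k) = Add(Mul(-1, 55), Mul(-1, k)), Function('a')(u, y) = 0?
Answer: 4600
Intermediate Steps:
Function('F')(k) = Add(-55, Mul(-1, k))
Add(Function('F')(Function('a')(7, 9)), 4655) = Add(Add(-55, Mul(-1, 0)), 4655) = Add(Add(-55, 0), 4655) = Add(-55, 4655) = 4600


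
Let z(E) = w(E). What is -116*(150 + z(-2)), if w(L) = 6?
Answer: -18096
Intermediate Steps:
z(E) = 6
-116*(150 + z(-2)) = -116*(150 + 6) = -116*156 = -18096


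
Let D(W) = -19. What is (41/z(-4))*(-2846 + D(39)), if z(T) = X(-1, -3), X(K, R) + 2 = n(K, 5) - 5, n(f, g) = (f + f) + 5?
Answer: 117465/4 ≈ 29366.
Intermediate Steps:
n(f, g) = 5 + 2*f (n(f, g) = 2*f + 5 = 5 + 2*f)
X(K, R) = -2 + 2*K (X(K, R) = -2 + ((5 + 2*K) - 5) = -2 + 2*K)
z(T) = -4 (z(T) = -2 + 2*(-1) = -2 - 2 = -4)
(41/z(-4))*(-2846 + D(39)) = (41/(-4))*(-2846 - 19) = (41*(-1/4))*(-2865) = -41/4*(-2865) = 117465/4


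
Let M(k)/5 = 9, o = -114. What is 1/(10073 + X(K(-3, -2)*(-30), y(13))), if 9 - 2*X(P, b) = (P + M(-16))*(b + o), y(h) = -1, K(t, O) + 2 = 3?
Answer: 1/10940 ≈ 9.1408e-5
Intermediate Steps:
K(t, O) = 1 (K(t, O) = -2 + 3 = 1)
M(k) = 45 (M(k) = 5*9 = 45)
X(P, b) = 9/2 - (-114 + b)*(45 + P)/2 (X(P, b) = 9/2 - (P + 45)*(b - 114)/2 = 9/2 - (45 + P)*(-114 + b)/2 = 9/2 - (-114 + b)*(45 + P)/2)
1/(10073 + X(K(-3, -2)*(-30), y(13))) = 1/(10073 + (5139/2 + 57*(1*(-30)) - 45/2*(-1) - ½*1*(-30)*(-1))) = 1/(10073 + (5139/2 + 57*(-30) + 45/2 - ½*(-30)*(-1))) = 1/(10073 + (5139/2 - 1710 + 45/2 - 15)) = 1/(10073 + 867) = 1/10940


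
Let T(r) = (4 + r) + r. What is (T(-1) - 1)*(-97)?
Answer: -97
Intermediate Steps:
T(r) = 4 + 2*r
(T(-1) - 1)*(-97) = ((4 + 2*(-1)) - 1)*(-97) = ((4 - 2) - 1)*(-97) = (2 - 1)*(-97) = 1*(-97) = -97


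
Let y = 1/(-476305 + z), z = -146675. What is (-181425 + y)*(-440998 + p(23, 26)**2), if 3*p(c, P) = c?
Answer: 448531013254332953/5606820 ≈ 7.9997e+10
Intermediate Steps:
p(c, P) = c/3
y = -1/622980 (y = 1/(-476305 - 146675) = 1/(-622980) = -1/622980 ≈ -1.6052e-6)
(-181425 + y)*(-440998 + p(23, 26)**2) = (-181425 - 1/622980)*(-440998 + ((1/3)*23)**2) = -113024146501*(-440998 + (23/3)**2)/622980 = -113024146501*(-440998 + 529/9)/622980 = -113024146501/622980*(-3968453/9) = 448531013254332953/5606820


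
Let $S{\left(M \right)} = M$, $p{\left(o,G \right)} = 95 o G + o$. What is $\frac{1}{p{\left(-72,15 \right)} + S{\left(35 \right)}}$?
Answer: $- \frac{1}{102637} \approx -9.7431 \cdot 10^{-6}$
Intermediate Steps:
$p{\left(o,G \right)} = o + 95 G o$ ($p{\left(o,G \right)} = 95 G o + o = o + 95 G o$)
$\frac{1}{p{\left(-72,15 \right)} + S{\left(35 \right)}} = \frac{1}{- 72 \left(1 + 95 \cdot 15\right) + 35} = \frac{1}{- 72 \left(1 + 1425\right) + 35} = \frac{1}{\left(-72\right) 1426 + 35} = \frac{1}{-102672 + 35} = \frac{1}{-102637} = - \frac{1}{102637}$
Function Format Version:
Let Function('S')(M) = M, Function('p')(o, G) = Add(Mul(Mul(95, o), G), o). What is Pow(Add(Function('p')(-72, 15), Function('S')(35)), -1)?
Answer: Rational(-1, 102637) ≈ -9.7431e-6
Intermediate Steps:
Function('p')(o, G) = Add(o, Mul(95, G, o)) (Function('p')(o, G) = Add(Mul(95, G, o), o) = Add(o, Mul(95, G, o)))
Pow(Add(Function('p')(-72, 15), Function('S')(35)), -1) = Pow(Add(Mul(-72, Add(1, Mul(95, 15))), 35), -1) = Pow(Add(Mul(-72, Add(1, 1425)), 35), -1) = Pow(Add(Mul(-72, 1426), 35), -1) = Pow(Add(-102672, 35), -1) = Pow(-102637, -1) = Rational(-1, 102637)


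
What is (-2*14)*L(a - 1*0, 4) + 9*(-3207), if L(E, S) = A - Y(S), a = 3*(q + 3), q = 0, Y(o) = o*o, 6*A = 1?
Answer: -85259/3 ≈ -28420.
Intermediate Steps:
A = ⅙ (A = (⅙)*1 = ⅙ ≈ 0.16667)
Y(o) = o²
a = 9 (a = 3*(0 + 3) = 3*3 = 9)
L(E, S) = ⅙ - S²
(-2*14)*L(a - 1*0, 4) + 9*(-3207) = (-2*14)*(⅙ - 1*4²) + 9*(-3207) = -28*(⅙ - 1*16) - 28863 = -28*(⅙ - 16) - 28863 = -28*(-95/6) - 28863 = 1330/3 - 28863 = -85259/3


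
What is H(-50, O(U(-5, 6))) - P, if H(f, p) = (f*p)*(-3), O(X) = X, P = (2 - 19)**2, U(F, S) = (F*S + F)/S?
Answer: -1164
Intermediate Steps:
U(F, S) = (F + F*S)/S
P = 289 (P = (-17)**2 = 289)
H(f, p) = -3*f*p
H(-50, O(U(-5, 6))) - P = -3*(-50)*(-5 - 5/6) - 1*289 = -3*(-50)*(-5 - 5*1/6) - 289 = -3*(-50)*(-5 - 5/6) - 289 = -3*(-50)*(-35/6) - 289 = -875 - 289 = -1164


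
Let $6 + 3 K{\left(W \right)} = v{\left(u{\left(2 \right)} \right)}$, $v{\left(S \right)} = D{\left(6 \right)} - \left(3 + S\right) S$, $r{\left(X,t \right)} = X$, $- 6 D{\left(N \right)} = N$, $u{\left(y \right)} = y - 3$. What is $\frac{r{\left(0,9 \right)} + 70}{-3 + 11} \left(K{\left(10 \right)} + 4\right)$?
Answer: $\frac{245}{12} \approx 20.417$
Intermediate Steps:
$u{\left(y \right)} = -3 + y$
$D{\left(N \right)} = - \frac{N}{6}$
$v{\left(S \right)} = -1 - S \left(3 + S\right)$ ($v{\left(S \right)} = \left(- \frac{1}{6}\right) 6 - \left(3 + S\right) S = -1 - S \left(3 + S\right)$)
$K{\left(W \right)} = - \frac{5}{3}$ ($K{\left(W \right)} = -2 + \frac{-1 - \left(-3 + 2\right)^{2} - 3 \left(-3 + 2\right)}{3} = -2 + \frac{-1 - \left(-1\right)^{2} - -3}{3} = -2 + \frac{-1 - 1 + 3}{3} = -2 + \frac{1}{3} \cdot 1 = -2 + \frac{1}{3} = - \frac{5}{3}$)
$\frac{r{\left(0,9 \right)} + 70}{-3 + 11} \left(K{\left(10 \right)} + 4\right) = \frac{0 + 70}{-3 + 11} \left(- \frac{5}{3} + 4\right) = \frac{70}{8} \cdot \frac{7}{3} = 70 \cdot \frac{1}{8} \cdot \frac{7}{3} = \frac{35}{4} \cdot \frac{7}{3} = \frac{245}{12}$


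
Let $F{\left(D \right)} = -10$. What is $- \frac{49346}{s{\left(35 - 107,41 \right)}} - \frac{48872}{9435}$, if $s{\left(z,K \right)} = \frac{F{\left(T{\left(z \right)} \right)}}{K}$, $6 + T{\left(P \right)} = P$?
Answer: $\frac{1908827119}{9435} \approx 2.0231 \cdot 10^{5}$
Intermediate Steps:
$T{\left(P \right)} = -6 + P$
$s{\left(z,K \right)} = - \frac{10}{K}$
$- \frac{49346}{s{\left(35 - 107,41 \right)}} - \frac{48872}{9435} = - \frac{49346}{\left(-10\right) \frac{1}{41}} - \frac{48872}{9435} = - \frac{49346}{- \frac{10}{41}} - \frac{48872}{9435} = \left(-49346\right) \left(- \frac{41}{10}\right) - \frac{48872}{9435} = \frac{1011593}{5} - \frac{48872}{9435} = \frac{1908827119}{9435}$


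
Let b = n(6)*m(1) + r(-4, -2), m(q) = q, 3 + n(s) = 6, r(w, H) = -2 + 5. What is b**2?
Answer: 36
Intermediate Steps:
r(w, H) = 3
n(s) = 3 (n(s) = -3 + 6 = 3)
b = 6 (b = 3*1 + 3 = 3 + 3 = 6)
b**2 = 6**2 = 36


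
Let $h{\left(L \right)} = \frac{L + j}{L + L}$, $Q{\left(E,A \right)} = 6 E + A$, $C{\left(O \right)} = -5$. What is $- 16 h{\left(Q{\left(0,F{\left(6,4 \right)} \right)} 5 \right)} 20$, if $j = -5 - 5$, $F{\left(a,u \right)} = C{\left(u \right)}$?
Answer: $-224$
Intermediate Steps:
$F{\left(a,u \right)} = -5$
$j = -10$
$Q{\left(E,A \right)} = A + 6 E$
$h{\left(L \right)} = \frac{-10 + L}{2 L}$ ($h{\left(L \right)} = \frac{L - 10}{L + L} = \frac{-10 + L}{2 L}$)
$- 16 h{\left(Q{\left(0,F{\left(6,4 \right)} \right)} 5 \right)} 20 = - 16 \frac{-10 + \left(-5 + 6 \cdot 0\right) 5}{2 \left(-5 + 6 \cdot 0\right) 5} \cdot 20 = - 16 \frac{-10 + \left(-5 + 0\right) 5}{2 \left(-5 + 0\right) 5} \cdot 20 = - 16 \frac{-10 - 25}{2 \left(\left(-5\right) 5\right)} 20 = - 16 \frac{-10 - 25}{2 \left(-25\right)} 20 = - 16 \cdot \frac{1}{2} \left(- \frac{1}{25}\right) \left(-35\right) 20 = \left(-16\right) \frac{7}{10} \cdot 20 = \left(- \frac{56}{5}\right) 20 = -224$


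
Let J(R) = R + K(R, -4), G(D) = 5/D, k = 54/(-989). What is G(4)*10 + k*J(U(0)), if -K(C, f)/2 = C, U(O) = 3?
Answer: 25049/1978 ≈ 12.664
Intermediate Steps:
k = -54/989 (k = 54*(-1/989) = -54/989 ≈ -0.054601)
K(C, f) = -2*C
J(R) = -R (J(R) = R - 2*R = -R)
G(4)*10 + k*J(U(0)) = (5/4)*10 - (-54)*3/989 = (5*(¼))*10 - 54/989*(-3) = (5/4)*10 + 162/989 = 25/2 + 162/989 = 25049/1978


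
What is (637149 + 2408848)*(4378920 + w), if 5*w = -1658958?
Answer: 61637704825074/5 ≈ 1.2328e+13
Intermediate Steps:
w = -1658958/5 (w = (1/5)*(-1658958) = -1658958/5 ≈ -3.3179e+5)
(637149 + 2408848)*(4378920 + w) = (637149 + 2408848)*(4378920 - 1658958/5) = 3045997*(20235642/5) = 61637704825074/5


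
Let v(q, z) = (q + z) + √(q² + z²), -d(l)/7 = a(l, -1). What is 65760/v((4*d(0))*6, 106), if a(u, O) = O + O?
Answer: 151385/371 - 685*√31033/371 ≈ 82.787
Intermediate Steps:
a(u, O) = 2*O
d(l) = 14 (d(l) = -14*(-1) = -7*(-2) = 14)
v(q, z) = q + z + √(q² + z²)
65760/v((4*d(0))*6, 106) = 65760/((4*14)*6 + 106 + √(((4*14)*6)² + 106²)) = 65760/(56*6 + 106 + √((56*6)² + 11236)) = 65760/(336 + 106 + √(336² + 11236)) = 65760/(336 + 106 + √(112896 + 11236)) = 65760/(336 + 106 + √124132) = 65760/(336 + 106 + 2*√31033) = 65760/(442 + 2*√31033)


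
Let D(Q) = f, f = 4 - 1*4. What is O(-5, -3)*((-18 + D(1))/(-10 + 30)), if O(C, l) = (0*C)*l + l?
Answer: 27/10 ≈ 2.7000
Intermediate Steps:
O(C, l) = l (O(C, l) = 0*l + l = 0 + l = l)
f = 0 (f = 4 - 4 = 0)
D(Q) = 0
O(-5, -3)*((-18 + D(1))/(-10 + 30)) = -3*(-18 + 0)/(-10 + 30) = -(-54)/20 = -3*(-9/10) = 27/10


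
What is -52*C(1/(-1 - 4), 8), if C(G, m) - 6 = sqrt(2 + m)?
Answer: -312 - 52*sqrt(10) ≈ -476.44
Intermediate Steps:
C(G, m) = 6 + sqrt(2 + m)
-52*C(1/(-1 - 4), 8) = -52*(6 + sqrt(2 + 8)) = -52*(6 + sqrt(10)) = -312 - 52*sqrt(10)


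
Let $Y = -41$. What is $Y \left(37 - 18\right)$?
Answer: $-779$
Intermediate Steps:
$Y \left(37 - 18\right) = - 41 \left(37 - 18\right) = \left(-41\right) 19 = -779$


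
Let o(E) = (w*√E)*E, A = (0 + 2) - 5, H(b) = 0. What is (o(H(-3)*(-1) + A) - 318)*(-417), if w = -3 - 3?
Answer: 132606 - 7506*I*√3 ≈ 1.3261e+5 - 13001.0*I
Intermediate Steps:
w = -6
A = -3 (A = 2 - 5 = -3)
o(E) = -6*E^(3/2) (o(E) = (-6*√E)*E = -6*E^(3/2))
(o(H(-3)*(-1) + A) - 318)*(-417) = (-6*(0*(-1) - 3)^(3/2) - 318)*(-417) = (-6*(0 - 3)^(3/2) - 318)*(-417) = (-(-18)*I*√3 - 318)*(-417) = (18*I*√3 - 318)*(-417) = (-318 + 18*I*√3)*(-417) = 132606 - 7506*I*√3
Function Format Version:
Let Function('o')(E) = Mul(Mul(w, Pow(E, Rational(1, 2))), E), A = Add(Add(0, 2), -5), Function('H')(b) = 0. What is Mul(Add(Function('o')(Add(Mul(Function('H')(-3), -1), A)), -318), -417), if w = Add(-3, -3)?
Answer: Add(132606, Mul(-7506, I, Pow(3, Rational(1, 2)))) ≈ Add(1.3261e+5, Mul(-13001., I))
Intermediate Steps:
w = -6
A = -3 (A = Add(2, -5) = -3)
Function('o')(E) = Mul(-6, Pow(E, Rational(3, 2))) (Function('o')(E) = Mul(Mul(-6, Pow(E, Rational(1, 2))), E) = Mul(-6, Pow(E, Rational(3, 2))))
Mul(Add(Function('o')(Add(Mul(Function('H')(-3), -1), A)), -318), -417) = Mul(Add(Mul(-6, Pow(Add(Mul(0, -1), -3), Rational(3, 2))), -318), -417) = Mul(Add(Mul(-6, Pow(Add(0, -3), Rational(3, 2))), -318), -417) = Mul(Add(Mul(-6, Pow(-3, Rational(3, 2))), -318), -417) = Mul(Add(Mul(-6, Mul(-3, I, Pow(3, Rational(1, 2)))), -318), -417) = Mul(Add(Mul(18, I, Pow(3, Rational(1, 2))), -318), -417) = Mul(Add(-318, Mul(18, I, Pow(3, Rational(1, 2)))), -417) = Add(132606, Mul(-7506, I, Pow(3, Rational(1, 2))))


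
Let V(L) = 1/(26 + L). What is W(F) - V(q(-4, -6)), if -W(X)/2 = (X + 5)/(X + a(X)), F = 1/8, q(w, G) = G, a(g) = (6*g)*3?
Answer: -1659/380 ≈ -4.3658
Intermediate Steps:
a(g) = 18*g
F = ⅛ ≈ 0.12500
W(X) = -2*(5 + X)/(19*X) (W(X) = -2*(X + 5)/(X + 18*X) = -2*(5 + X)/(19*X))
W(F) - V(q(-4, -6)) = 2*(-5 - 1*⅛)/(19*(⅛)) - 1/(26 - 6) = (2/19)*8*(-5 - ⅛) - 1/20 = (2/19)*8*(-41/8) - 1*1/20 = -82/19 - 1/20 = -1659/380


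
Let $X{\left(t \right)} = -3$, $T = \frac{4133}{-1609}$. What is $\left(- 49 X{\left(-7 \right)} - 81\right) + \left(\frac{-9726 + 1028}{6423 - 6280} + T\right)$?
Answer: $\frac{599641}{230087} \approx 2.6061$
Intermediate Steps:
$T = - \frac{4133}{1609}$ ($T = 4133 \left(- \frac{1}{1609}\right) = - \frac{4133}{1609} \approx -2.5687$)
$\left(- 49 X{\left(-7 \right)} - 81\right) + \left(\frac{-9726 + 1028}{6423 - 6280} + T\right) = \left(\left(-49\right) \left(-3\right) - 81\right) + \left(\frac{-9726 + 1028}{6423 - 6280} - \frac{4133}{1609}\right) = \left(147 - 81\right) - \left(\frac{4133}{1609} + \frac{8698}{143}\right) = 66 - \frac{14586101}{230087} = \frac{599641}{230087}$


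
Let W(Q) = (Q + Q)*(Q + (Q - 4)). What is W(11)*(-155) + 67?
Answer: -61313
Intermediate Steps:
W(Q) = 2*Q*(-4 + 2*Q) (W(Q) = (2*Q)*(Q + (-4 + Q)) = (2*Q)*(-4 + 2*Q) = 2*Q*(-4 + 2*Q))
W(11)*(-155) + 67 = (4*11*(-2 + 11))*(-155) + 67 = (4*11*9)*(-155) + 67 = 396*(-155) + 67 = -61380 + 67 = -61313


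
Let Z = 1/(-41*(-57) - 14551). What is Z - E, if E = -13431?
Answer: 164046233/12214 ≈ 13431.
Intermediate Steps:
Z = -1/12214 (Z = 1/(2337 - 14551) = 1/(-12214) = -1/12214 ≈ -8.1873e-5)
Z - E = -1/12214 - 1*(-13431) = -1/12214 + 13431 = 164046233/12214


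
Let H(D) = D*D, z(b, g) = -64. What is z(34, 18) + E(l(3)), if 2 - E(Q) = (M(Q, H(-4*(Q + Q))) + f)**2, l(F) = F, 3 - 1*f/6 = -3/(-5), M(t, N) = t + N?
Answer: -8804639/25 ≈ -3.5219e+5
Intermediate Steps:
H(D) = D**2
M(t, N) = N + t
f = 72/5 (f = 18 - (-18)/(-5) = 18 - (-18)*(-1)/5 = 18 - 6*3/5 = 18 - 18/5 = 72/5 ≈ 14.400)
E(Q) = 2 - (72/5 + Q + 64*Q**2)**2 (E(Q) = 2 - (((-4*(Q + Q))**2 + Q) + 72/5)**2 = 2 - (((-8*Q)**2 + Q) + 72/5)**2 = 2 - ((64*Q**2 + Q) + 72/5)**2 = 2 - ((Q + 64*Q**2) + 72/5)**2 = 2 - (72/5 + Q + 64*Q**2)**2)
z(34, 18) + E(l(3)) = -64 + (2 - (72 + 5*3 + 320*3**2)**2/25) = -64 + (2 - (72 + 15 + 320*9)**2/25) = -64 + (2 - (72 + 15 + 2880)**2/25) = -64 + (2 - 1/25*2967**2) = -64 + (2 - 1/25*8803089) = -64 + (2 - 8803089/25) = -64 - 8803039/25 = -8804639/25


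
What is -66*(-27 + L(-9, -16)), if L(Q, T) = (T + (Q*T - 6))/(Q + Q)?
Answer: 6688/3 ≈ 2229.3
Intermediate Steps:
L(Q, T) = (-6 + T + Q*T)/(2*Q) (L(Q, T) = (T + (-6 + Q*T))/((2*Q)) = (-6 + T + Q*T)*(1/(2*Q)) = (-6 + T + Q*T)/(2*Q))
-66*(-27 + L(-9, -16)) = -66*(-27 + (½)*(-6 - 16 - 9*(-16))/(-9)) = -66*(-27 + (½)*(-⅑)*(-6 - 16 + 144)) = -66*(-27 + (½)*(-⅑)*122) = -66*(-27 - 61/9) = -66*(-304/9) = 6688/3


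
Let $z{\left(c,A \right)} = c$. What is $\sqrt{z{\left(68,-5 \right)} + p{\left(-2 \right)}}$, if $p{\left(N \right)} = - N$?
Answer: $\sqrt{70} \approx 8.3666$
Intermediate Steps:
$\sqrt{z{\left(68,-5 \right)} + p{\left(-2 \right)}} = \sqrt{68 - -2} = \sqrt{68 + 2} = \sqrt{70}$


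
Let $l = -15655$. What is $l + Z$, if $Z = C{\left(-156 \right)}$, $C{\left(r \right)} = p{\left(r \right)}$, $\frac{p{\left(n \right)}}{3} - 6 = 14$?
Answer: $-15595$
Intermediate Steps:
$p{\left(n \right)} = 60$ ($p{\left(n \right)} = 18 + 3 \cdot 14 = 18 + 42 = 60$)
$C{\left(r \right)} = 60$
$Z = 60$
$l + Z = -15655 + 60 = -15595$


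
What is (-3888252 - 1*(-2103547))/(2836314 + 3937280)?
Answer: -1784705/6773594 ≈ -0.26348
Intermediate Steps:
(-3888252 - 1*(-2103547))/(2836314 + 3937280) = (-3888252 + 2103547)/6773594 = -1784705*1/6773594 = -1784705/6773594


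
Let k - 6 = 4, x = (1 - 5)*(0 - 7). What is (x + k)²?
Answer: 1444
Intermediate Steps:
x = 28 (x = -4*(-7) = 28)
k = 10 (k = 6 + 4 = 10)
(x + k)² = (28 + 10)² = 38² = 1444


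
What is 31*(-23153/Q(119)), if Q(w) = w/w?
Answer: -717743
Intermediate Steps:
Q(w) = 1
31*(-23153/Q(119)) = 31*(-23153/1) = 31*(-23153*1) = 31*(-23153) = -717743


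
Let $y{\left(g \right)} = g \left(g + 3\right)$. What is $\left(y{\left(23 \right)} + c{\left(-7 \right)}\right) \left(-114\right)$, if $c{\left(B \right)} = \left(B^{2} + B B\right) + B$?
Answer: $-78546$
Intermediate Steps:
$y{\left(g \right)} = g \left(3 + g\right)$
$c{\left(B \right)} = B + 2 B^{2}$ ($c{\left(B \right)} = \left(B^{2} + B^{2}\right) + B = 2 B^{2} + B = B + 2 B^{2}$)
$\left(y{\left(23 \right)} + c{\left(-7 \right)}\right) \left(-114\right) = \left(23 \left(3 + 23\right) - 7 \left(1 + 2 \left(-7\right)\right)\right) \left(-114\right) = \left(23 \cdot 26 - 7 \left(1 - 14\right)\right) \left(-114\right) = \left(598 - -91\right) \left(-114\right) = \left(598 + 91\right) \left(-114\right) = 689 \left(-114\right) = -78546$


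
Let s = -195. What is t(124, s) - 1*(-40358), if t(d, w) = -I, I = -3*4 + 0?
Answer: 40370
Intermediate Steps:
I = -12 (I = -12 + 0 = -12)
t(d, w) = 12 (t(d, w) = -1*(-12) = 12)
t(124, s) - 1*(-40358) = 12 - 1*(-40358) = 12 + 40358 = 40370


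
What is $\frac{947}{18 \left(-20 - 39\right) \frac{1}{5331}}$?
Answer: $- \frac{1682819}{354} \approx -4753.7$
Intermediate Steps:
$\frac{947}{18 \left(-20 - 39\right) \frac{1}{5331}} = \frac{947}{18 \left(-59\right) \frac{1}{5331}} = \frac{947}{\left(-1062\right) \frac{1}{5331}} = \frac{947}{- \frac{354}{1777}} = 947 \left(- \frac{1777}{354}\right) = - \frac{1682819}{354}$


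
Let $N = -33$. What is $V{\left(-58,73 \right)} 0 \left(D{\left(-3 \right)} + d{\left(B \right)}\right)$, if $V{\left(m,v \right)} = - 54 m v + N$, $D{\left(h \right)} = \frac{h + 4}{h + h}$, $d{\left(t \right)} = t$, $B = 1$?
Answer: $0$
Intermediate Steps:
$D{\left(h \right)} = \frac{4 + h}{2 h}$
$V{\left(m,v \right)} = -33 - 54 m v$ ($V{\left(m,v \right)} = - 54 m v - 33 = -33 - 54 m v$)
$V{\left(-58,73 \right)} 0 \left(D{\left(-3 \right)} + d{\left(B \right)}\right) = \left(-33 - \left(-3132\right) 73\right) 0 \left(\frac{4 - 3}{2 \left(-3\right)} + 1\right) = \left(-33 + 228636\right) 0 \left(\frac{1}{2} \left(- \frac{1}{3}\right) 1 + 1\right) = 228603 \cdot 0 \left(- \frac{1}{6} + 1\right) = 228603 \cdot 0 \cdot \frac{5}{6} = 228603 \cdot 0 = 0$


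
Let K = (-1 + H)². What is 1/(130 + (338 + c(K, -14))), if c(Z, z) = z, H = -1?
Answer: 1/454 ≈ 0.0022026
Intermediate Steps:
K = 4 (K = (-1 - 1)² = (-2)² = 4)
1/(130 + (338 + c(K, -14))) = 1/(130 + (338 - 14)) = 1/(130 + 324) = 1/454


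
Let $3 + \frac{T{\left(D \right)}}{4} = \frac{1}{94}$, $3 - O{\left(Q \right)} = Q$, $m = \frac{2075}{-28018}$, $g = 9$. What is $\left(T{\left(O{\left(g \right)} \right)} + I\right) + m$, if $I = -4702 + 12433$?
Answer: $\frac{10164692785}{1316846} \approx 7719.0$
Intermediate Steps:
$m = - \frac{2075}{28018}$ ($m = 2075 \left(- \frac{1}{28018}\right) = - \frac{2075}{28018} \approx -0.074059$)
$O{\left(Q \right)} = 3 - Q$
$T{\left(D \right)} = - \frac{562}{47}$ ($T{\left(D \right)} = -12 + \frac{4}{94} = -12 + 4 \cdot \frac{1}{94} = -12 + \frac{2}{47} = - \frac{562}{47}$)
$I = 7731$
$\left(T{\left(O{\left(g \right)} \right)} + I\right) + m = \left(- \frac{562}{47} + 7731\right) - \frac{2075}{28018} = \frac{362795}{47} - \frac{2075}{28018} = \frac{10164692785}{1316846}$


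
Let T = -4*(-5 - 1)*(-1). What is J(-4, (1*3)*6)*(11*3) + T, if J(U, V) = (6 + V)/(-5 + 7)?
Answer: 372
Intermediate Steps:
T = -24 (T = -4*(-6)*(-1) = 24*(-1) = -24)
J(U, V) = 3 + V/2 (J(U, V) = (6 + V)/2 = (6 + V)*(½) = 3 + V/2)
J(-4, (1*3)*6)*(11*3) + T = (3 + ((1*3)*6)/2)*(11*3) - 24 = (3 + (3*6)/2)*33 - 24 = (3 + (½)*18)*33 - 24 = (3 + 9)*33 - 24 = 12*33 - 24 = 396 - 24 = 372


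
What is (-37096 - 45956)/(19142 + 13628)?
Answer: -41526/16385 ≈ -2.5344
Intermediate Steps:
(-37096 - 45956)/(19142 + 13628) = -83052/32770 = -83052*1/32770 = -41526/16385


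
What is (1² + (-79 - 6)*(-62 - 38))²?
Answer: 72267001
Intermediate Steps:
(1² + (-79 - 6)*(-62 - 38))² = (1 - 85*(-100))² = (1 + 8500)² = 8501² = 72267001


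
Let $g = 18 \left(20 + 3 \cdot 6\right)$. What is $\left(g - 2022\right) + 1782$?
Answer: $444$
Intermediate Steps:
$g = 684$ ($g = 18 \left(20 + 18\right) = 18 \cdot 38 = 684$)
$\left(g - 2022\right) + 1782 = \left(684 - 2022\right) + 1782 = -1338 + 1782 = 444$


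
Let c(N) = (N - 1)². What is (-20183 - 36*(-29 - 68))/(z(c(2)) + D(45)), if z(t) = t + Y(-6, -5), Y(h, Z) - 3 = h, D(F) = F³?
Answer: -16691/91123 ≈ -0.18317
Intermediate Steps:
Y(h, Z) = 3 + h
c(N) = (-1 + N)²
z(t) = -3 + t (z(t) = t + (3 - 6) = t - 3 = -3 + t)
(-20183 - 36*(-29 - 68))/(z(c(2)) + D(45)) = (-20183 - 36*(-29 - 68))/((-3 + (-1 + 2)²) + 45³) = (-20183 - 36*(-97))/((-3 + 1²) + 91125) = (-20183 + 3492)/((-3 + 1) + 91125) = -16691/(-2 + 91125) = -16691/91123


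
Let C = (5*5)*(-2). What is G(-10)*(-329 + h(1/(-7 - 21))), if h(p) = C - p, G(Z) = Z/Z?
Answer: -10611/28 ≈ -378.96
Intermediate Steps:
G(Z) = 1
C = -50 (C = 25*(-2) = -50)
h(p) = -50 - p
G(-10)*(-329 + h(1/(-7 - 21))) = 1*(-329 + (-50 - 1/(-7 - 21))) = 1*(-329 + (-50 - 1/(-28))) = 1*(-329 + (-50 - 1*(-1/28))) = 1*(-329 + (-50 + 1/28)) = 1*(-329 - 1399/28) = 1*(-10611/28) = -10611/28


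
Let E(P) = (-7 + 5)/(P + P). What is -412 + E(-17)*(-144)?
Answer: -7148/17 ≈ -420.47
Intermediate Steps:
E(P) = -1/P (E(P) = -2*1/(2*P) = -1/P)
-412 + E(-17)*(-144) = -412 - 1/(-17)*(-144) = -412 - 1*(-1/17)*(-144) = -412 + (1/17)*(-144) = -412 - 144/17 = -7148/17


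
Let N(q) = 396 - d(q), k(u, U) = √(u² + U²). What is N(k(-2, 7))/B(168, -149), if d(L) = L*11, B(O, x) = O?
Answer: 33/14 - 11*√53/168 ≈ 1.8805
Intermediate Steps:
d(L) = 11*L
k(u, U) = √(U² + u²)
N(q) = 396 - 11*q
N(k(-2, 7))/B(168, -149) = (396 - 11*√(7² + (-2)²))/168 = (396 - 11*√(49 + 4))*(1/168) = (396 - 11*√53)*(1/168) = 33/14 - 11*√53/168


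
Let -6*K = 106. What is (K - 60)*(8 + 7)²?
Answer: -17475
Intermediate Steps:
K = -53/3 (K = -⅙*106 = -53/3 ≈ -17.667)
(K - 60)*(8 + 7)² = (-53/3 - 60)*(8 + 7)² = -233/3*15² = -233/3*225 = -17475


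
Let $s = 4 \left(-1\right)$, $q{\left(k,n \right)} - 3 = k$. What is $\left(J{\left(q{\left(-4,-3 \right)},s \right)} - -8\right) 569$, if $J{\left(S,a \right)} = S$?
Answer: $3983$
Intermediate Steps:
$q{\left(k,n \right)} = 3 + k$
$s = -4$
$\left(J{\left(q{\left(-4,-3 \right)},s \right)} - -8\right) 569 = \left(\left(3 - 4\right) - -8\right) 569 = \left(-1 + 8\right) 569 = 7 \cdot 569 = 3983$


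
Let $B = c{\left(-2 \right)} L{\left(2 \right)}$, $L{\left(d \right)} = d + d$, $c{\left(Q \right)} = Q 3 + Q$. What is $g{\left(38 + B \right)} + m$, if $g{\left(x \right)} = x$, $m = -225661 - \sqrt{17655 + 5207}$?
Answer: $-225655 - \sqrt{22862} \approx -2.2581 \cdot 10^{5}$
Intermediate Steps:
$c{\left(Q \right)} = 4 Q$ ($c{\left(Q \right)} = 3 Q + Q = 4 Q$)
$L{\left(d \right)} = 2 d$
$B = -32$ ($B = 4 \left(-2\right) 2 \cdot 2 = \left(-8\right) 4 = -32$)
$m = -225661 - \sqrt{22862} \approx -2.2581 \cdot 10^{5}$
$g{\left(38 + B \right)} + m = \left(38 - 32\right) - \left(225661 + \sqrt{22862}\right) = 6 - \left(225661 + \sqrt{22862}\right) = -225655 - \sqrt{22862}$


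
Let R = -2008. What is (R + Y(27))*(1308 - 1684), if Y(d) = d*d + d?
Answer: 470752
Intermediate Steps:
Y(d) = d + d**2 (Y(d) = d**2 + d = d + d**2)
(R + Y(27))*(1308 - 1684) = (-2008 + 27*(1 + 27))*(1308 - 1684) = (-2008 + 27*28)*(-376) = (-2008 + 756)*(-376) = -1252*(-376) = 470752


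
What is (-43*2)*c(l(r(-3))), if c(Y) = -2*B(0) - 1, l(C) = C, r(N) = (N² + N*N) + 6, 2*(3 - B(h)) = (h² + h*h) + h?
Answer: 602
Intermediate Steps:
B(h) = 3 - h² - h/2 (B(h) = 3 - ((h² + h*h) + h)/2 = 3 - ((h² + h²) + h)/2 = 3 - (2*h² + h)/2 = 3 - (h + 2*h²)/2 = 3 + (-h² - h/2) = 3 - h² - h/2)
r(N) = 6 + 2*N² (r(N) = (N² + N²) + 6 = 2*N² + 6 = 6 + 2*N²)
c(Y) = -7 (c(Y) = -2*(3 - 1*0² - ½*0) - 1 = -2*(3 - 1*0 + 0) - 1 = -2*(3 + 0 + 0) - 1 = -2*3 - 1 = -6 - 1 = -7)
(-43*2)*c(l(r(-3))) = -43*2*(-7) = -86*(-7) = 602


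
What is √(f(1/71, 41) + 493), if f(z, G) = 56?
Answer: 3*√61 ≈ 23.431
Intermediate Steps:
√(f(1/71, 41) + 493) = √(56 + 493) = √549 = 3*√61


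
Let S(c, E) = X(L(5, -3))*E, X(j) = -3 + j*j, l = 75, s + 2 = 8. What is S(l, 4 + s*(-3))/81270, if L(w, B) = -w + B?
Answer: -61/5805 ≈ -0.010508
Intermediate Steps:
s = 6 (s = -2 + 8 = 6)
L(w, B) = B - w
X(j) = -3 + j**2
S(c, E) = 61*E (S(c, E) = (-3 + (-3 - 1*5)**2)*E = (-3 + (-3 - 5)**2)*E = (-3 + (-8)**2)*E = (-3 + 64)*E = 61*E)
S(l, 4 + s*(-3))/81270 = (61*(4 + 6*(-3)))/81270 = (61*(4 - 18))*(1/81270) = (61*(-14))*(1/81270) = -854*1/81270 = -61/5805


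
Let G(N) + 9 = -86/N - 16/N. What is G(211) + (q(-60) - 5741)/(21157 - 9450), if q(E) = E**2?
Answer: -23877458/2470177 ≈ -9.6663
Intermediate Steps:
G(N) = -9 - 102/N (G(N) = -9 + (-86/N - 16/N) = -9 - 102/N)
G(211) + (q(-60) - 5741)/(21157 - 9450) = (-9 - 102/211) + ((-60)**2 - 5741)/(21157 - 9450) = (-9 - 102*1/211) + (3600 - 5741)/11707 = (-9 - 102/211) - 2141*1/11707 = -2001/211 - 2141/11707 = -23877458/2470177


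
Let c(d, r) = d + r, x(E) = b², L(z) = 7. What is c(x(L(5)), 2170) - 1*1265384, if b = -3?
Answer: -1263205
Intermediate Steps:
x(E) = 9 (x(E) = (-3)² = 9)
c(x(L(5)), 2170) - 1*1265384 = (9 + 2170) - 1*1265384 = 2179 - 1265384 = -1263205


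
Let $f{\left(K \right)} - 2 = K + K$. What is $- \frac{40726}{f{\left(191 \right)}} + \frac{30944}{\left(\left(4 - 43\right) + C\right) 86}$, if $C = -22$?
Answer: $- \frac{56382773}{503616} \approx -111.96$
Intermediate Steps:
$f{\left(K \right)} = 2 + 2 K$ ($f{\left(K \right)} = 2 + \left(K + K\right) = 2 + 2 K$)
$- \frac{40726}{f{\left(191 \right)}} + \frac{30944}{\left(\left(4 - 43\right) + C\right) 86} = - \frac{40726}{2 + 2 \cdot 191} + \frac{30944}{\left(\left(4 - 43\right) - 22\right) 86} = - \frac{40726}{2 + 382} + \frac{30944}{\left(\left(4 - 43\right) - 22\right) 86} = - \frac{40726}{384} + \frac{30944}{\left(-39 - 22\right) 86} = \left(-40726\right) \frac{1}{384} + \frac{30944}{\left(-61\right) 86} = - \frac{20363}{192} + \frac{30944}{-5246} = - \frac{20363}{192} + 30944 \left(- \frac{1}{5246}\right) = - \frac{20363}{192} - \frac{15472}{2623} = - \frac{56382773}{503616}$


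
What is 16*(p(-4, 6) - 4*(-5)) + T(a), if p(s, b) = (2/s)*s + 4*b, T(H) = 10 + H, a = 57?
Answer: 803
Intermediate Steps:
p(s, b) = 2 + 4*b
16*(p(-4, 6) - 4*(-5)) + T(a) = 16*((2 + 4*6) - 4*(-5)) + (10 + 57) = 16*((2 + 24) + 20) + 67 = 16*(26 + 20) + 67 = 16*46 + 67 = 736 + 67 = 803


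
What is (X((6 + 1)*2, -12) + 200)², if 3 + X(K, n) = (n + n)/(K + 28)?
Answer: 1890625/49 ≈ 38584.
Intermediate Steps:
X(K, n) = -3 + 2*n/(28 + K) (X(K, n) = -3 + (n + n)/(K + 28) = -3 + (2*n)/(28 + K) = -3 + 2*n/(28 + K))
(X((6 + 1)*2, -12) + 200)² = ((-84 - 3*(6 + 1)*2 + 2*(-12))/(28 + (6 + 1)*2) + 200)² = ((-84 - 21*2 - 24)/(28 + 7*2) + 200)² = ((-84 - 3*14 - 24)/(28 + 14) + 200)² = ((-84 - 42 - 24)/42 + 200)² = ((1/42)*(-150) + 200)² = (-25/7 + 200)² = (1375/7)² = 1890625/49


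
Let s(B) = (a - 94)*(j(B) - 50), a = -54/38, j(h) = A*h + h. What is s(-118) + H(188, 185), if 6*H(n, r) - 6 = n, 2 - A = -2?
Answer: 3482803/57 ≈ 61102.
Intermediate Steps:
A = 4 (A = 2 - 1*(-2) = 2 + 2 = 4)
j(h) = 5*h (j(h) = 4*h + h = 5*h)
H(n, r) = 1 + n/6
a = -27/19 (a = -54*1/38 = -27/19 ≈ -1.4211)
s(B) = 90650/19 - 9065*B/19 (s(B) = (-27/19 - 94)*(5*B - 50) = -1813*(-50 + 5*B)/19 = 90650/19 - 9065*B/19)
s(-118) + H(188, 185) = (90650/19 - 9065/19*(-118)) + (1 + (1/6)*188) = (90650/19 + 1069670/19) + (1 + 94/3) = 1160320/19 + 97/3 = 3482803/57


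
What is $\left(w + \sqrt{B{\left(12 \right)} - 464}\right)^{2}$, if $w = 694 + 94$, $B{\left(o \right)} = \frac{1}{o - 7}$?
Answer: $\frac{\left(3940 + i \sqrt{11595}\right)^{2}}{25} \approx 6.2048 \cdot 10^{5} + 33941.0 i$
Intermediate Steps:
$B{\left(o \right)} = \frac{1}{-7 + o}$
$w = 788$
$\left(w + \sqrt{B{\left(12 \right)} - 464}\right)^{2} = \left(788 + \sqrt{\frac{1}{-7 + 12} - 464}\right)^{2} = \left(788 + \sqrt{\frac{1}{5} - 464}\right)^{2} = \left(788 + \sqrt{- \frac{2319}{5}}\right)^{2} = \left(788 + \frac{i \sqrt{11595}}{5}\right)^{2}$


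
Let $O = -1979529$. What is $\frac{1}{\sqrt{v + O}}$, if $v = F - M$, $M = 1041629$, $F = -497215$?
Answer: $- \frac{i \sqrt{3518373}}{3518373} \approx - 0.00053313 i$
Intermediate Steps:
$v = -1538844$ ($v = -497215 - 1041629 = -1538844$)
$\frac{1}{\sqrt{v + O}} = \frac{1}{\sqrt{-1538844 - 1979529}} = \frac{1}{\sqrt{-3518373}} = \frac{1}{i \sqrt{3518373}} = - \frac{i \sqrt{3518373}}{3518373}$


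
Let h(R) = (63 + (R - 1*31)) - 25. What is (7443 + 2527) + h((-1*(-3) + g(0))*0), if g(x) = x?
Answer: 9977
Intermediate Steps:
h(R) = 7 + R (h(R) = (63 + (R - 31)) - 25 = (63 + (-31 + R)) - 25 = (32 + R) - 25 = 7 + R)
(7443 + 2527) + h((-1*(-3) + g(0))*0) = (7443 + 2527) + (7 + (-1*(-3) + 0)*0) = 9970 + (7 + (3 + 0)*0) = 9970 + (7 + 3*0) = 9970 + (7 + 0) = 9970 + 7 = 9977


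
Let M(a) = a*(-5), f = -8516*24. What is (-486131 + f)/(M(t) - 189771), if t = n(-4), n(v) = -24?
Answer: 98645/27093 ≈ 3.6410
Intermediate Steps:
t = -24
f = -204384
M(a) = -5*a
(-486131 + f)/(M(t) - 189771) = (-486131 - 204384)/(-5*(-24) - 189771) = -690515/(120 - 189771) = -690515/(-189651) = -690515*(-1/189651) = 98645/27093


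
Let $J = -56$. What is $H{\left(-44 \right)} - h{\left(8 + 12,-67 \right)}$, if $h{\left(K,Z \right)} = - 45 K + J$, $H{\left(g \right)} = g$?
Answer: $912$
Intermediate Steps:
$h{\left(K,Z \right)} = -56 - 45 K$ ($h{\left(K,Z \right)} = - 45 K - 56 = -56 - 45 K$)
$H{\left(-44 \right)} - h{\left(8 + 12,-67 \right)} = -44 - \left(-56 - 45 \left(8 + 12\right)\right) = -44 - \left(-56 - 900\right) = -44 - -956 = -44 + 956 = 912$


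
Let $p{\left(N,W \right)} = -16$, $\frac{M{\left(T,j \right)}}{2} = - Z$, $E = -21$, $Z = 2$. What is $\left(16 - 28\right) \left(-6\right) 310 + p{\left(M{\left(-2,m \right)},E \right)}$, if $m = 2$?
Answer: $22304$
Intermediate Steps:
$M{\left(T,j \right)} = -4$ ($M{\left(T,j \right)} = 2 \left(\left(-1\right) 2\right) = 2 \left(-2\right) = -4$)
$\left(16 - 28\right) \left(-6\right) 310 + p{\left(M{\left(-2,m \right)},E \right)} = \left(16 - 28\right) \left(-6\right) 310 - 16 = \left(-12\right) \left(-6\right) 310 - 16 = 72 \cdot 310 - 16 = 22320 - 16 = 22304$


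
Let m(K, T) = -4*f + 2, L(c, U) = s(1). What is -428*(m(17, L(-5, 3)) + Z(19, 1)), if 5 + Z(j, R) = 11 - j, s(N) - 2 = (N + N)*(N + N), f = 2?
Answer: 8132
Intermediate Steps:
s(N) = 2 + 4*N**2 (s(N) = 2 + (N + N)*(N + N) = 2 + (2*N)*(2*N) = 2 + 4*N**2)
L(c, U) = 6 (L(c, U) = 2 + 4*1**2 = 2 + 4*1 = 2 + 4 = 6)
Z(j, R) = 6 - j (Z(j, R) = -5 + (11 - j) = 6 - j)
m(K, T) = -6 (m(K, T) = -4*2 + 2 = -8 + 2 = -6)
-428*(m(17, L(-5, 3)) + Z(19, 1)) = -428*(-6 + (6 - 1*19)) = -428*(-6 + (6 - 19)) = -428*(-6 - 13) = -428*(-19) = 8132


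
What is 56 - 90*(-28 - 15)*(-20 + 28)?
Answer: 31016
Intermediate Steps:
56 - 90*(-28 - 15)*(-20 + 28) = 56 - (-3870)*8 = 56 - 90*(-344) = 56 + 30960 = 31016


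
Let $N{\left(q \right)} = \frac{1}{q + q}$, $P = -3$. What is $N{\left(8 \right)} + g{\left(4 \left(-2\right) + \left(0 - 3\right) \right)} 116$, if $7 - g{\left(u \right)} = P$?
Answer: $\frac{18561}{16} \approx 1160.1$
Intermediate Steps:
$g{\left(u \right)} = 10$ ($g{\left(u \right)} = 7 - -3 = 7 + 3 = 10$)
$N{\left(q \right)} = \frac{1}{2 q}$
$N{\left(8 \right)} + g{\left(4 \left(-2\right) + \left(0 - 3\right) \right)} 116 = \frac{1}{2 \cdot 8} + 10 \cdot 116 = \frac{1}{2} \cdot \frac{1}{8} + 1160 = \frac{1}{16} + 1160 = \frac{18561}{16}$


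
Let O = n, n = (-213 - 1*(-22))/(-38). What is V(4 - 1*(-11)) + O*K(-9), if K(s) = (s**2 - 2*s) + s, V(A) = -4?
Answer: 8519/19 ≈ 448.37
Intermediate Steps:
K(s) = s**2 - s
n = 191/38 (n = (-213 + 22)*(-1/38) = -191*(-1/38) = 191/38 ≈ 5.0263)
O = 191/38 ≈ 5.0263
V(4 - 1*(-11)) + O*K(-9) = -4 + 191*(-9*(-1 - 9))/38 = -4 + 191*(-9*(-10))/38 = -4 + (191/38)*90 = -4 + 8595/19 = 8519/19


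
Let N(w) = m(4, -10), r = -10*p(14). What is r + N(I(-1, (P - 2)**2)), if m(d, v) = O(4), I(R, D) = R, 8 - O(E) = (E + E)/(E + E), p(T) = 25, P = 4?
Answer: -243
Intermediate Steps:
O(E) = 7 (O(E) = 8 - (E + E)/(E + E) = 8 - 2*E/(2*E) = 8 - 2*E*1/(2*E) = 8 - 1*1 = 8 - 1 = 7)
m(d, v) = 7
r = -250 (r = -10*25 = -250)
N(w) = 7
r + N(I(-1, (P - 2)**2)) = -250 + 7 = -243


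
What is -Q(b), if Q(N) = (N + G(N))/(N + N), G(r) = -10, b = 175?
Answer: -33/70 ≈ -0.47143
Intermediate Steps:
Q(N) = (-10 + N)/(2*N) (Q(N) = (N - 10)/(N + N) = (-10 + N)/((2*N)) = (-10 + N)*(1/(2*N)) = (-10 + N)/(2*N))
-Q(b) = -(-10 + 175)/(2*175) = -165/(2*175) = -1*33/70 = -33/70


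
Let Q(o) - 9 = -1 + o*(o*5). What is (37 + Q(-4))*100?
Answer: 12500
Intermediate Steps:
Q(o) = 8 + 5*o**2 (Q(o) = 9 + (-1 + o*(o*5)) = 9 + (-1 + o*(5*o)) = 9 + (-1 + 5*o**2) = 8 + 5*o**2)
(37 + Q(-4))*100 = (37 + (8 + 5*(-4)**2))*100 = (37 + (8 + 5*16))*100 = (37 + (8 + 80))*100 = (37 + 88)*100 = 125*100 = 12500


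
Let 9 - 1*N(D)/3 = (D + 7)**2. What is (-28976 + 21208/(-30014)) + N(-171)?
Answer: -1645333063/15007 ≈ -1.0964e+5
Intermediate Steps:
N(D) = 27 - 3*(7 + D)**2 (N(D) = 27 - 3*(D + 7)**2 = 27 - 3*(7 + D)**2)
(-28976 + 21208/(-30014)) + N(-171) = (-28976 + 21208/(-30014)) + (27 - 3*(7 - 171)**2) = (-28976 + 21208*(-1/30014)) + (27 - 3*(-164)**2) = (-28976 - 10604/15007) + (27 - 3*26896) = -434853436/15007 + (27 - 80688) = -434853436/15007 - 80661 = -1645333063/15007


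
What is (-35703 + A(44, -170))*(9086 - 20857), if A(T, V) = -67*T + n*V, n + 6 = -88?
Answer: 266860341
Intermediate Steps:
n = -94 (n = -6 - 88 = -94)
A(T, V) = -94*V - 67*T (A(T, V) = -67*T - 94*V = -94*V - 67*T)
(-35703 + A(44, -170))*(9086 - 20857) = (-35703 + (-94*(-170) - 67*44))*(9086 - 20857) = (-35703 + (15980 - 2948))*(-11771) = (-35703 + 13032)*(-11771) = -22671*(-11771) = 266860341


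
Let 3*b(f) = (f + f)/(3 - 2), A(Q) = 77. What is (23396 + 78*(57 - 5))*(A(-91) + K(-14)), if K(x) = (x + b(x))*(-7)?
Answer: 19792892/3 ≈ 6.5976e+6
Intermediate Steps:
b(f) = 2*f/3 (b(f) = ((f + f)/(3 - 2))/3 = ((2*f)/1)/3 = ((2*f)*1)/3 = (2*f)/3 = 2*f/3)
K(x) = -35*x/3 (K(x) = (x + 2*x/3)*(-7) = (5*x/3)*(-7) = -35*x/3)
(23396 + 78*(57 - 5))*(A(-91) + K(-14)) = (23396 + 78*(57 - 5))*(77 - 35/3*(-14)) = (23396 + 78*52)*(77 + 490/3) = (23396 + 4056)*(721/3) = 27452*(721/3) = 19792892/3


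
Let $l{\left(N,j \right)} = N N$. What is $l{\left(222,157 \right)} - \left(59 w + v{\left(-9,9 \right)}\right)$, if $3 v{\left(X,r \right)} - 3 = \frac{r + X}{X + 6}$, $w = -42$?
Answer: $51761$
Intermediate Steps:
$l{\left(N,j \right)} = N^{2}$
$v{\left(X,r \right)} = 1 + \frac{X + r}{3 \left(6 + X\right)}$ ($v{\left(X,r \right)} = 1 + \frac{\left(r + X\right) \frac{1}{X + 6}}{3} = 1 + \frac{\left(X + r\right) \frac{1}{6 + X}}{3} = 1 + \frac{\frac{1}{6 + X} \left(X + r\right)}{3} = 1 + \frac{X + r}{3 \left(6 + X\right)}$)
$l{\left(222,157 \right)} - \left(59 w + v{\left(-9,9 \right)}\right) = 222^{2} - \left(59 \left(-42\right) + \frac{18 + 9 + 4 \left(-9\right)}{3 \left(6 - 9\right)}\right) = 49284 - \left(-2478 + \frac{18 + 9 - 36}{3 \left(-3\right)}\right) = 49284 - \left(-2478 + \frac{1}{3} \left(- \frac{1}{3}\right) \left(-9\right)\right) = 49284 - \left(-2478 + 1\right) = 49284 - -2477 = 49284 + 2477 = 51761$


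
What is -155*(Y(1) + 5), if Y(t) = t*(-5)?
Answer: 0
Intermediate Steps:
Y(t) = -5*t
-155*(Y(1) + 5) = -155*(-5*1 + 5) = -155*(-5 + 5) = -155*0 = 0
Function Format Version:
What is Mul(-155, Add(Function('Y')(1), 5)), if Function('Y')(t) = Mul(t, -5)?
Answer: 0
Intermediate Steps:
Function('Y')(t) = Mul(-5, t)
Mul(-155, Add(Function('Y')(1), 5)) = Mul(-155, Add(Mul(-5, 1), 5)) = Mul(-155, Add(-5, 5)) = Mul(-155, 0) = 0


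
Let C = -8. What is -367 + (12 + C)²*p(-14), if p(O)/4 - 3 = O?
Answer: -1071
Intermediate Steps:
p(O) = 12 + 4*O
-367 + (12 + C)²*p(-14) = -367 + (12 - 8)²*(12 + 4*(-14)) = -367 + 4²*(12 - 56) = -367 + 16*(-44) = -367 - 704 = -1071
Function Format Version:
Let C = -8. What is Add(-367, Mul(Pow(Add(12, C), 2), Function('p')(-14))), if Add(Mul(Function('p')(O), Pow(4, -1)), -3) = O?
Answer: -1071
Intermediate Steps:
Function('p')(O) = Add(12, Mul(4, O))
Add(-367, Mul(Pow(Add(12, C), 2), Function('p')(-14))) = Add(-367, Mul(Pow(Add(12, -8), 2), Add(12, Mul(4, -14)))) = Add(-367, Mul(Pow(4, 2), Add(12, -56))) = Add(-367, Mul(16, -44)) = Add(-367, -704) = -1071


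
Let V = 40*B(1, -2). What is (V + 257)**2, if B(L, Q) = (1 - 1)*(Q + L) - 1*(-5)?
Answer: 208849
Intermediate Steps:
B(L, Q) = 5 (B(L, Q) = 0*(L + Q) + 5 = 0 + 5 = 5)
V = 200 (V = 40*5 = 200)
(V + 257)**2 = (200 + 257)**2 = 457**2 = 208849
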